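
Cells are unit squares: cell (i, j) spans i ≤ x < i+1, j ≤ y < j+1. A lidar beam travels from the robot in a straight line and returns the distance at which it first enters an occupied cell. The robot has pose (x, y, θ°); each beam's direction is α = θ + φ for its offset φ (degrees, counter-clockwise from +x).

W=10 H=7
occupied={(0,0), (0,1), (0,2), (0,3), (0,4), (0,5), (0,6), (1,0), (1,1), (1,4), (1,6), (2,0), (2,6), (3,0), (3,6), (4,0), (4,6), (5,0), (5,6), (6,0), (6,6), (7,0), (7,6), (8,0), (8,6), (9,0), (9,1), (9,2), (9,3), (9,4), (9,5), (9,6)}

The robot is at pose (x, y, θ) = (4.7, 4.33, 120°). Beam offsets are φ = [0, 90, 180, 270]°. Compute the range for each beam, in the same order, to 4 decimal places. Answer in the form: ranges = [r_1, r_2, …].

beam 1: φ=0°, α=120°
  direction (-0.5000, 0.8660); cell (4,4); t to first gridline: x 1.4000, y 0.7736 (then +2.0000 / +1.1547)
    (4,5) via y @ 0.7736
    (3,5) via x @ 1.4000
    (3,6) via y @ 1.9283  # hit
  → r_1 = 1.9283
beam 2: φ=90°, α=210°
  direction (-0.8660, -0.5000); cell (4,4); t to first gridline: x 0.8083, y 0.6600 (then +1.1547 / +2.0000)
    (4,3) via y @ 0.6600
    (3,3) via x @ 0.8083
    (2,3) via x @ 1.9630
    (2,2) via y @ 2.6600
    (1,2) via x @ 3.1177
    (0,2) via x @ 4.2724  # hit
  → r_2 = 4.2724
beam 3: φ=180°, α=300°
  direction (0.5000, -0.8660); cell (4,4); t to first gridline: x 0.6000, y 0.3811 (then +2.0000 / +1.1547)
    (4,3) via y @ 0.3811
    (5,3) via x @ 0.6000
    (5,2) via y @ 1.5358
    (6,2) via x @ 2.6000
    (6,1) via y @ 2.6905
    (6,0) via y @ 3.8452  # hit
  → r_3 = 3.8452
beam 4: φ=270°, α=30°
  direction (0.8660, 0.5000); cell (4,4); t to first gridline: x 0.3464, y 1.3400 (then +1.1547 / +2.0000)
    (5,4) via x @ 0.3464
    (5,5) via y @ 1.3400
    (6,5) via x @ 1.5011
    (7,5) via x @ 2.6558
    (7,6) via y @ 3.3400  # hit
  → r_4 = 3.3400

ranges = [1.9283, 4.2724, 3.8452, 3.3400]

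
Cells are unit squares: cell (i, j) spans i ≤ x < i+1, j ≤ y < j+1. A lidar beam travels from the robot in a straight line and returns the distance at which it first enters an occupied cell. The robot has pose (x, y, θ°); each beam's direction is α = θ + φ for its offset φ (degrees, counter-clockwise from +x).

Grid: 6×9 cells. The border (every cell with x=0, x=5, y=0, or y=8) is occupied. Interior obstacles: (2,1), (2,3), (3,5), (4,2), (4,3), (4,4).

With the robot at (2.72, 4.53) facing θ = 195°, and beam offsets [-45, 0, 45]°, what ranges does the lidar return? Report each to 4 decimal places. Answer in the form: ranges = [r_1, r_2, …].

ranges = [1.9861, 1.7807, 0.6120]

beam 1: φ=-45°, α=150°
  direction (-0.8660, 0.5000); cell (2,4); t to first gridline: x 0.8314, y 0.9400 (then +1.1547 / +2.0000)
    (1,4) via x @ 0.8314
    (1,5) via y @ 0.9400
    (0,5) via x @ 1.9861  # hit
  → r_1 = 1.9861
beam 2: φ=0°, α=195°
  direction (-0.9659, -0.2588); cell (2,4); t to first gridline: x 0.7454, y 2.0478 (then +1.0353 / +3.8637)
    (1,4) via x @ 0.7454
    (0,4) via x @ 1.7807  # hit
  → r_2 = 1.7807
beam 3: φ=45°, α=240°
  direction (-0.5000, -0.8660); cell (2,4); t to first gridline: x 1.4400, y 0.6120 (then +2.0000 / +1.1547)
    (2,3) via y @ 0.6120  # hit
  → r_3 = 0.6120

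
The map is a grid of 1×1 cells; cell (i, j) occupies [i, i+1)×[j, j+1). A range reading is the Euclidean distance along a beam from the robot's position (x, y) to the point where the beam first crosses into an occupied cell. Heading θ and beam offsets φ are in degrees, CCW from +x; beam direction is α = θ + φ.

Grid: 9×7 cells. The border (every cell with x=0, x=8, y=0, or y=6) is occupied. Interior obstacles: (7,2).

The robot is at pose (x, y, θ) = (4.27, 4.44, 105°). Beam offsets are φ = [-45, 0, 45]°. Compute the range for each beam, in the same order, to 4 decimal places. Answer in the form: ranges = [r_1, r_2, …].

beam 1: φ=-45°, α=60°
  dir = (cos 60°, sin 60°) = (0.5000, 0.8660); from cell (4,4)
  next x-line at t=1.4600, next y-line at t=0.6466; Δt_x=2.0000, Δt_y=1.1547
    y: enter (4,5) at t=0.6466
    x: enter (5,5) at t=1.4600
    y: enter (5,6) at t=1.8013 ← occupied
  → r_1 = 1.8013
beam 2: φ=0°, α=105°
  dir = (cos 105°, sin 105°) = (-0.2588, 0.9659); from cell (4,4)
  next x-line at t=1.0432, next y-line at t=0.5798; Δt_x=3.8637, Δt_y=1.0353
    y: enter (4,5) at t=0.5798
    x: enter (3,5) at t=1.0432
    y: enter (3,6) at t=1.6150 ← occupied
  → r_2 = 1.6150
beam 3: φ=45°, α=150°
  dir = (cos 150°, sin 150°) = (-0.8660, 0.5000); from cell (4,4)
  next x-line at t=0.3118, next y-line at t=1.1200; Δt_x=1.1547, Δt_y=2.0000
    x: enter (3,4) at t=0.3118
    y: enter (3,5) at t=1.1200
    x: enter (2,5) at t=1.4665
    x: enter (1,5) at t=2.6212
    y: enter (1,6) at t=3.1200 ← occupied
  → r_3 = 3.1200

ranges = [1.8013, 1.6150, 3.1200]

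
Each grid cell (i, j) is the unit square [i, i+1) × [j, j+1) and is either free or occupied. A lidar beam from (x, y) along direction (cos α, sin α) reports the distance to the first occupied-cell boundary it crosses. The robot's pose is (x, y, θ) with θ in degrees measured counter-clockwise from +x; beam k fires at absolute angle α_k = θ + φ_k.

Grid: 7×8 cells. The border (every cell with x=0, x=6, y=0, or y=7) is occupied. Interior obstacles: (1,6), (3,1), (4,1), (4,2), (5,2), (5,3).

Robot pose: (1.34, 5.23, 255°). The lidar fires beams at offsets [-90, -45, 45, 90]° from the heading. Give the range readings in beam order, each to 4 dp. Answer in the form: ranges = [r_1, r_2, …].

beam 1: φ=-90°, α=165°
  cosα=-0.9659 sinα=0.2588 | (1,5) | tMaxX 0.3520 tMaxY 2.9751 | tΔX 1.0353 tΔY 3.8637
    t=0.3520 [x] (0,5) — stop
  → r_1 = 0.3520
beam 2: φ=-45°, α=210°
  cosα=-0.8660 sinα=-0.5000 | (1,5) | tMaxX 0.3926 tMaxY 0.4600 | tΔX 1.1547 tΔY 2.0000
    t=0.3926 [x] (0,5) — stop
  → r_2 = 0.3926
beam 3: φ=45°, α=300°
  cosα=0.5000 sinα=-0.8660 | (1,5) | tMaxX 1.3200 tMaxY 0.2656 | tΔX 2.0000 tΔY 1.1547
    t=0.2656 [y] (1,4)
    t=1.3200 [x] (2,4)
    t=1.4203 [y] (2,3)
    t=2.5750 [y] (2,2)
    t=3.3200 [x] (3,2)
    t=3.7297 [y] (3,1) — stop
  → r_3 = 3.7297
beam 4: φ=90°, α=345°
  cosα=0.9659 sinα=-0.2588 | (1,5) | tMaxX 0.6833 tMaxY 0.8887 | tΔX 1.0353 tΔY 3.8637
    t=0.6833 [x] (2,5)
    t=0.8887 [y] (2,4)
    t=1.7186 [x] (3,4)
    t=2.7538 [x] (4,4)
    t=3.7891 [x] (5,4)
    t=4.7524 [y] (5,3) — stop
  → r_4 = 4.7524

ranges = [0.3520, 0.3926, 3.7297, 4.7524]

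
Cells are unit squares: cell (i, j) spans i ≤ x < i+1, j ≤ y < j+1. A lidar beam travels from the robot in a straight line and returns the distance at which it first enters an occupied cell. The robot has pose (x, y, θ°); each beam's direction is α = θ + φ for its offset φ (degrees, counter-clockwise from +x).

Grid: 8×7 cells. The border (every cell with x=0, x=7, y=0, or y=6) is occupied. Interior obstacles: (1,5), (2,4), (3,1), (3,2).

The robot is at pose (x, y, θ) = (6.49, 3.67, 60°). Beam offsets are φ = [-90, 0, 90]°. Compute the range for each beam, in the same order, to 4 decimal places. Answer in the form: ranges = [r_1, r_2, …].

beam 1: φ=-90°, α=330°
  d=(0.8660,-0.5000)  start (6,3)  tX=0.5889 tY=1.3400  stride 1/|dx|=1.1547 1/|dy|=2.0000
    cross x-line → (7,3), t=0.5889 (wall)
  → r_1 = 0.5889
beam 2: φ=0°, α=60°
  d=(0.5000,0.8660)  start (6,3)  tX=1.0200 tY=0.3811  stride 1/|dx|=2.0000 1/|dy|=1.1547
    cross y-line → (6,4), t=0.3811
    cross x-line → (7,4), t=1.0200 (wall)
  → r_2 = 1.0200
beam 3: φ=90°, α=150°
  d=(-0.8660,0.5000)  start (6,3)  tX=0.5658 tY=0.6600  stride 1/|dx|=1.1547 1/|dy|=2.0000
    cross x-line → (5,3), t=0.5658
    cross y-line → (5,4), t=0.6600
    cross x-line → (4,4), t=1.7205
    cross y-line → (4,5), t=2.6600
    cross x-line → (3,5), t=2.8752
    cross x-line → (2,5), t=4.0299
    cross y-line → (2,6), t=4.6600 (wall)
  → r_3 = 4.6600

ranges = [0.5889, 1.0200, 4.6600]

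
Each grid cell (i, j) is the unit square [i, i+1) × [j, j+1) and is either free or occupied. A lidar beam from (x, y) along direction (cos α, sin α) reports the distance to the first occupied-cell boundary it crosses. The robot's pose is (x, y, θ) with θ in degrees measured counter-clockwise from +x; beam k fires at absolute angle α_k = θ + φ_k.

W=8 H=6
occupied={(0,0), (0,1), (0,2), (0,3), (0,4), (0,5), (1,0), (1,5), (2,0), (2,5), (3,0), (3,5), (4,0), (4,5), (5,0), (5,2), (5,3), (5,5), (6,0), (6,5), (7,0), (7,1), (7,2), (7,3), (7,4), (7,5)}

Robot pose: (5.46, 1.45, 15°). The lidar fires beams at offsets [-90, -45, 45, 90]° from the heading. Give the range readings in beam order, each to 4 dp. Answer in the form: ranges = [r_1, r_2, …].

beam 1: φ=-90°, α=285°
  dir = (cos 285°, sin 285°) = (0.2588, -0.9659); from cell (5,1)
  next x-line at t=2.0864, next y-line at t=0.4659; Δt_x=3.8637, Δt_y=1.0353
    y: enter (5,0) at t=0.4659 ← occupied
  → r_1 = 0.4659
beam 2: φ=-45°, α=330°
  dir = (cos 330°, sin 330°) = (0.8660, -0.5000); from cell (5,1)
  next x-line at t=0.6235, next y-line at t=0.9000; Δt_x=1.1547, Δt_y=2.0000
    x: enter (6,1) at t=0.6235
    y: enter (6,0) at t=0.9000 ← occupied
  → r_2 = 0.9000
beam 3: φ=45°, α=60°
  dir = (cos 60°, sin 60°) = (0.5000, 0.8660); from cell (5,1)
  next x-line at t=1.0800, next y-line at t=0.6351; Δt_x=2.0000, Δt_y=1.1547
    y: enter (5,2) at t=0.6351 ← occupied
  → r_3 = 0.6351
beam 4: φ=90°, α=105°
  dir = (cos 105°, sin 105°) = (-0.2588, 0.9659); from cell (5,1)
  next x-line at t=1.7773, next y-line at t=0.5694; Δt_x=3.8637, Δt_y=1.0353
    y: enter (5,2) at t=0.5694 ← occupied
  → r_4 = 0.5694

ranges = [0.4659, 0.9000, 0.6351, 0.5694]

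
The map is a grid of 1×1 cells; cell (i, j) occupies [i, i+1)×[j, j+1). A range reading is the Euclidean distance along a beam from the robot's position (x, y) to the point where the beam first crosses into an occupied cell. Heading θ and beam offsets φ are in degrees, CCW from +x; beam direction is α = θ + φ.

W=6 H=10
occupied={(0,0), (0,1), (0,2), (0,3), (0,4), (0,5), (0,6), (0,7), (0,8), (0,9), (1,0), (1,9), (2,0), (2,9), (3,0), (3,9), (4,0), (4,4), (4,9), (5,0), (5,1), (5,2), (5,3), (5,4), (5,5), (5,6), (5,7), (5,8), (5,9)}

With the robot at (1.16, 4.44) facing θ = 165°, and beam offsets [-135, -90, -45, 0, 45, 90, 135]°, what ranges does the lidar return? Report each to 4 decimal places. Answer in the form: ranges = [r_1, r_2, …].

beam 1: φ=-135°, α=30°
  cosα=0.8660 sinα=0.5000 | (1,4) | tMaxX 0.9699 tMaxY 1.1200 | tΔX 1.1547 tΔY 2.0000
    t=0.9699 [x] (2,4)
    t=1.1200 [y] (2,5)
    t=2.1246 [x] (3,5)
    t=3.1200 [y] (3,6)
    t=3.2793 [x] (4,6)
    t=4.4341 [x] (5,6) — stop
  → r_1 = 4.4341
beam 2: φ=-90°, α=75°
  cosα=0.2588 sinα=0.9659 | (1,4) | tMaxX 3.2455 tMaxY 0.5798 | tΔX 3.8637 tΔY 1.0353
    t=0.5798 [y] (1,5)
    t=1.6150 [y] (1,6)
    t=2.6503 [y] (1,7)
    t=3.2455 [x] (2,7)
    t=3.6856 [y] (2,8)
    t=4.7209 [y] (2,9) — stop
  → r_2 = 4.7209
beam 3: φ=-45°, α=120°
  cosα=-0.5000 sinα=0.8660 | (1,4) | tMaxX 0.3200 tMaxY 0.6466 | tΔX 2.0000 tΔY 1.1547
    t=0.3200 [x] (0,4) — stop
  → r_3 = 0.3200
beam 4: φ=0°, α=165°
  cosα=-0.9659 sinα=0.2588 | (1,4) | tMaxX 0.1656 tMaxY 2.1637 | tΔX 1.0353 tΔY 3.8637
    t=0.1656 [x] (0,4) — stop
  → r_4 = 0.1656
beam 5: φ=45°, α=210°
  cosα=-0.8660 sinα=-0.5000 | (1,4) | tMaxX 0.1848 tMaxY 0.8800 | tΔX 1.1547 tΔY 2.0000
    t=0.1848 [x] (0,4) — stop
  → r_5 = 0.1848
beam 6: φ=90°, α=255°
  cosα=-0.2588 sinα=-0.9659 | (1,4) | tMaxX 0.6182 tMaxY 0.4555 | tΔX 3.8637 tΔY 1.0353
    t=0.4555 [y] (1,3)
    t=0.6182 [x] (0,3) — stop
  → r_6 = 0.6182
beam 7: φ=135°, α=300°
  cosα=0.5000 sinα=-0.8660 | (1,4) | tMaxX 1.6800 tMaxY 0.5081 | tΔX 2.0000 tΔY 1.1547
    t=0.5081 [y] (1,3)
    t=1.6628 [y] (1,2)
    t=1.6800 [x] (2,2)
    t=2.8175 [y] (2,1)
    t=3.6800 [x] (3,1)
    t=3.9722 [y] (3,0) — stop
  → r_7 = 3.9722

ranges = [4.4341, 4.7209, 0.3200, 0.1656, 0.1848, 0.6182, 3.9722]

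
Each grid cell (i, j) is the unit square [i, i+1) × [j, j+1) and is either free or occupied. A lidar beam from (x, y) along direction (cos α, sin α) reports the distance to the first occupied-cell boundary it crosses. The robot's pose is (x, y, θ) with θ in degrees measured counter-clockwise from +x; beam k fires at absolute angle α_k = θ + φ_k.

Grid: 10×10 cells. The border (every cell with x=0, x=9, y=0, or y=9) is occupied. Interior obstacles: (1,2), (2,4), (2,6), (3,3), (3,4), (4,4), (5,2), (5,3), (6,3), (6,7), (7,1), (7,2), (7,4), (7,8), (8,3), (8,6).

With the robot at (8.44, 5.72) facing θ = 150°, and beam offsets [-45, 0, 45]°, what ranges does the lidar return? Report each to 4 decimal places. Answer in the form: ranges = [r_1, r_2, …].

beam 1: φ=-45°, α=105°
  dir = (cos 105°, sin 105°) = (-0.2588, 0.9659); from cell (8,5)
  next x-line at t=1.7000, next y-line at t=0.2899; Δt_x=3.8637, Δt_y=1.0353
    y: enter (8,6) at t=0.2899 ← occupied
  → r_1 = 0.2899
beam 2: φ=0°, α=150°
  dir = (cos 150°, sin 150°) = (-0.8660, 0.5000); from cell (8,5)
  next x-line at t=0.5081, next y-line at t=0.5600; Δt_x=1.1547, Δt_y=2.0000
    x: enter (7,5) at t=0.5081
    y: enter (7,6) at t=0.5600
    x: enter (6,6) at t=1.6628
    y: enter (6,7) at t=2.5600 ← occupied
  → r_2 = 2.5600
beam 3: φ=45°, α=195°
  dir = (cos 195°, sin 195°) = (-0.9659, -0.2588); from cell (8,5)
  next x-line at t=0.4555, next y-line at t=2.7819; Δt_x=1.0353, Δt_y=3.8637
    x: enter (7,5) at t=0.4555
    x: enter (6,5) at t=1.4908
    x: enter (5,5) at t=2.5261
    y: enter (5,4) at t=2.7819
    x: enter (4,4) at t=3.5614 ← occupied
  → r_3 = 3.5614

ranges = [0.2899, 2.5600, 3.5614]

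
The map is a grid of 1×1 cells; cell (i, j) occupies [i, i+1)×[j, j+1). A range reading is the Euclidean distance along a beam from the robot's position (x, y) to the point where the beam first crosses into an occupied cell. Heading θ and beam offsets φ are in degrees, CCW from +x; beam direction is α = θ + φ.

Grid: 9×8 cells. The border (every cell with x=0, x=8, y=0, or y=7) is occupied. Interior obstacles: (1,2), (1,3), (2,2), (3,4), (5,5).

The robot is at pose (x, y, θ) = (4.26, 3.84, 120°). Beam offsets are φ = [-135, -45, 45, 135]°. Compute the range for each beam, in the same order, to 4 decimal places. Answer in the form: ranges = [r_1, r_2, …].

ranges = [3.8719, 3.2715, 0.6182, 2.9402]

beam 1: φ=-135°, α=345°
  dir = (cos 345°, sin 345°) = (0.9659, -0.2588); from cell (4,3)
  next x-line at t=0.7661, next y-line at t=3.2455; Δt_x=1.0353, Δt_y=3.8637
    x: enter (5,3) at t=0.7661
    x: enter (6,3) at t=1.8014
    x: enter (7,3) at t=2.8367
    y: enter (7,2) at t=3.2455
    x: enter (8,2) at t=3.8719 ← occupied
  → r_1 = 3.8719
beam 2: φ=-45°, α=75°
  dir = (cos 75°, sin 75°) = (0.2588, 0.9659); from cell (4,3)
  next x-line at t=2.8591, next y-line at t=0.1656; Δt_x=3.8637, Δt_y=1.0353
    y: enter (4,4) at t=0.1656
    y: enter (4,5) at t=1.2009
    y: enter (4,6) at t=2.2362
    x: enter (5,6) at t=2.8591
    y: enter (5,7) at t=3.2715 ← occupied
  → r_2 = 3.2715
beam 3: φ=45°, α=165°
  dir = (cos 165°, sin 165°) = (-0.9659, 0.2588); from cell (4,3)
  next x-line at t=0.2692, next y-line at t=0.6182; Δt_x=1.0353, Δt_y=3.8637
    x: enter (3,3) at t=0.2692
    y: enter (3,4) at t=0.6182 ← occupied
  → r_3 = 0.6182
beam 4: φ=135°, α=255°
  dir = (cos 255°, sin 255°) = (-0.2588, -0.9659); from cell (4,3)
  next x-line at t=1.0046, next y-line at t=0.8696; Δt_x=3.8637, Δt_y=1.0353
    y: enter (4,2) at t=0.8696
    x: enter (3,2) at t=1.0046
    y: enter (3,1) at t=1.9049
    y: enter (3,0) at t=2.9402 ← occupied
  → r_4 = 2.9402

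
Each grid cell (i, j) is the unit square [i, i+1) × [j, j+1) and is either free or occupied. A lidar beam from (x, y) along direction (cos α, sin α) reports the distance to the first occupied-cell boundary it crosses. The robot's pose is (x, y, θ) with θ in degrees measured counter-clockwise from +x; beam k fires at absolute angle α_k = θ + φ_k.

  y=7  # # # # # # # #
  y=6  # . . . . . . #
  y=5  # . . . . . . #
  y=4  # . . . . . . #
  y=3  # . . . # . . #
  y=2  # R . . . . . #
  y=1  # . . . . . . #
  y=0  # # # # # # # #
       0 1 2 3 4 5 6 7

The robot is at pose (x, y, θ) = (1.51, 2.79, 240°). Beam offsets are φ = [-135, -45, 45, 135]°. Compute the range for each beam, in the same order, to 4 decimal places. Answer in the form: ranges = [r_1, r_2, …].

ranges = [1.9705, 0.5280, 1.8531, 2.5778]

beam 1: φ=-135°, α=105°
  dir = (cos 105°, sin 105°) = (-0.2588, 0.9659); from cell (1,2)
  next x-line at t=1.9705, next y-line at t=0.2174; Δt_x=3.8637, Δt_y=1.0353
    y: enter (1,3) at t=0.2174
    y: enter (1,4) at t=1.2527
    x: enter (0,4) at t=1.9705 ← occupied
  → r_1 = 1.9705
beam 2: φ=-45°, α=195°
  dir = (cos 195°, sin 195°) = (-0.9659, -0.2588); from cell (1,2)
  next x-line at t=0.5280, next y-line at t=3.0523; Δt_x=1.0353, Δt_y=3.8637
    x: enter (0,2) at t=0.5280 ← occupied
  → r_2 = 0.5280
beam 3: φ=45°, α=285°
  dir = (cos 285°, sin 285°) = (0.2588, -0.9659); from cell (1,2)
  next x-line at t=1.8932, next y-line at t=0.8179; Δt_x=3.8637, Δt_y=1.0353
    y: enter (1,1) at t=0.8179
    y: enter (1,0) at t=1.8531 ← occupied
  → r_3 = 1.8531
beam 4: φ=135°, α=15°
  dir = (cos 15°, sin 15°) = (0.9659, 0.2588); from cell (1,2)
  next x-line at t=0.5073, next y-line at t=0.8114; Δt_x=1.0353, Δt_y=3.8637
    x: enter (2,2) at t=0.5073
    y: enter (2,3) at t=0.8114
    x: enter (3,3) at t=1.5426
    x: enter (4,3) at t=2.5778 ← occupied
  → r_4 = 2.5778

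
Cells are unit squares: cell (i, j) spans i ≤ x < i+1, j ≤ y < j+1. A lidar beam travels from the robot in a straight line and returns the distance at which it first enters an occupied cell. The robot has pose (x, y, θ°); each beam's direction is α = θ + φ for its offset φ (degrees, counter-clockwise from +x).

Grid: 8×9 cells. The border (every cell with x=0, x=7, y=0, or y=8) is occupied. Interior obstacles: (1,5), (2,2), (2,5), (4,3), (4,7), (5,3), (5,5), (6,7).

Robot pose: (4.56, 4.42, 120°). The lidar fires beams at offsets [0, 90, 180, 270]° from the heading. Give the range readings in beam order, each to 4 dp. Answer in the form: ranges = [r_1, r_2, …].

beam 1: φ=0°, α=120°
  direction (-0.5000, 0.8660); cell (4,4); t to first gridline: x 1.1200, y 0.6697 (then +2.0000 / +1.1547)
    (4,5) via y @ 0.6697
    (3,5) via x @ 1.1200
    (3,6) via y @ 1.8244
    (3,7) via y @ 2.9791
    (2,7) via x @ 3.1200
    (2,8) via y @ 4.1338  # hit
  → r_1 = 4.1338
beam 2: φ=90°, α=210°
  direction (-0.8660, -0.5000); cell (4,4); t to first gridline: x 0.6466, y 0.8400 (then +1.1547 / +2.0000)
    (3,4) via x @ 0.6466
    (3,3) via y @ 0.8400
    (2,3) via x @ 1.8013
    (2,2) via y @ 2.8400  # hit
  → r_2 = 2.8400
beam 3: φ=180°, α=300°
  direction (0.5000, -0.8660); cell (4,4); t to first gridline: x 0.8800, y 0.4850 (then +2.0000 / +1.1547)
    (4,3) via y @ 0.4850  # hit
  → r_3 = 0.4850
beam 4: φ=270°, α=30°
  direction (0.8660, 0.5000); cell (4,4); t to first gridline: x 0.5081, y 1.1600 (then +1.1547 / +2.0000)
    (5,4) via x @ 0.5081
    (5,5) via y @ 1.1600  # hit
  → r_4 = 1.1600

ranges = [4.1338, 2.8400, 0.4850, 1.1600]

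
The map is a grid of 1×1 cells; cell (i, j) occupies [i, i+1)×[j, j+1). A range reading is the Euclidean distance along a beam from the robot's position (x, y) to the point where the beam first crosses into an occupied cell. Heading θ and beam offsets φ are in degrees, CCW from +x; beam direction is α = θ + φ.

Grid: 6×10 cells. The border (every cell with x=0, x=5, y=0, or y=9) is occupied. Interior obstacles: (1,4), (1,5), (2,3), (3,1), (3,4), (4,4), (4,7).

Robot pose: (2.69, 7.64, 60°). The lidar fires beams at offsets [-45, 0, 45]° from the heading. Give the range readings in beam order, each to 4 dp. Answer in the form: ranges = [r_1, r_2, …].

ranges = [1.3562, 1.5704, 1.4080]

beam 1: φ=-45°, α=15°
  d=(0.9659,0.2588)  start (2,7)  tX=0.3209 tY=1.3909  stride 1/|dx|=1.0353 1/|dy|=3.8637
    cross x-line → (3,7), t=0.3209
    cross x-line → (4,7), t=1.3562 (wall)
  → r_1 = 1.3562
beam 2: φ=0°, α=60°
  d=(0.5000,0.8660)  start (2,7)  tX=0.6200 tY=0.4157  stride 1/|dx|=2.0000 1/|dy|=1.1547
    cross y-line → (2,8), t=0.4157
    cross x-line → (3,8), t=0.6200
    cross y-line → (3,9), t=1.5704 (wall)
  → r_2 = 1.5704
beam 3: φ=45°, α=105°
  d=(-0.2588,0.9659)  start (2,7)  tX=2.6660 tY=0.3727  stride 1/|dx|=3.8637 1/|dy|=1.0353
    cross y-line → (2,8), t=0.3727
    cross y-line → (2,9), t=1.4080 (wall)
  → r_3 = 1.4080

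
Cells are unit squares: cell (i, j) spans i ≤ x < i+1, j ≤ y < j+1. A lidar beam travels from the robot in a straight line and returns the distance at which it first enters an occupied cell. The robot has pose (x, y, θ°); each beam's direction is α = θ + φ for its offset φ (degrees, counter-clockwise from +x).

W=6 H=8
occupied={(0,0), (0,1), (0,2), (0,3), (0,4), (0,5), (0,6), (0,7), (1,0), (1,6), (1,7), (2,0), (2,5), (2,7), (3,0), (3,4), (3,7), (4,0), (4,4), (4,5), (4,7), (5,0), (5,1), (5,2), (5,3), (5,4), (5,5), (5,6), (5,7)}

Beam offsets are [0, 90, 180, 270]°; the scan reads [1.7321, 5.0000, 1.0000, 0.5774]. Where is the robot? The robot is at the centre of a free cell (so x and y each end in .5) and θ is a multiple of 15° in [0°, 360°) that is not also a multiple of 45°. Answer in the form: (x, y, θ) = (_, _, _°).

(x, y, θ) = (3.5, 1.5, 30°)

Candidates: 19 free-cell centres × 16 headings = 304 poses. Raycast each; keep the one whose scan matches to 4 dp.
  (1.5, 2.5, 75°): beam 1 = 2.5882 ≠ 1.7321 ✗
  (3.5, 5.5, 345°): beam 1 = 0.5176 ≠ 1.7321 ✗
  (1.5, 1.5, 150°): beam 1 = 0.5774 ≠ 1.7321 ✗
  …
  (3.5, 1.5, 30°): r_1=1.7321, r_2=5.0000, r_3=1.0000, r_4=0.5774 — all match ✓
Only this pose fits every beam.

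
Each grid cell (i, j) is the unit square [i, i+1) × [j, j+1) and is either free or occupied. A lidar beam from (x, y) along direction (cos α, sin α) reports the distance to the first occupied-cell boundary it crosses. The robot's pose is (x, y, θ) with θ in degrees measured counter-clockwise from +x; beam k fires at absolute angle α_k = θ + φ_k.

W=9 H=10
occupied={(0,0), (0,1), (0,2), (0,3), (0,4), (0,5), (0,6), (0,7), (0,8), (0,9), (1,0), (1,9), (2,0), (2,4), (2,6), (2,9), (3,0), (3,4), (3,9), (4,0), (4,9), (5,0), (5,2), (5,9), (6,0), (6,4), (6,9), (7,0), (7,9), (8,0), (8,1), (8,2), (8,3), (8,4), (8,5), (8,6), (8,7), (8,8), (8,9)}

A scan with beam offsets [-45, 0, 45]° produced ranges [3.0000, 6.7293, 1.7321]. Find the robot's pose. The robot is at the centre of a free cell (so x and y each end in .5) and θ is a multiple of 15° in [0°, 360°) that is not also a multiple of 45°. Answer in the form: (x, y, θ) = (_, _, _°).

(x, y, θ) = (1.5, 2.5, 15°)

Candidates: 51 free-cell centres × 16 headings = 816 poses. Raycast each; keep the one whose scan matches to 4 dp.
  (7.5, 3.5, 150°): beam 1 = 5.6940 ≠ 3.0000 ✗
  (6.5, 1.5, 60°): beam 1 = 1.5529 ≠ 3.0000 ✗
  (3.5, 6.5, 345°): beam 1 = 4.0415 ≠ 3.0000 ✗
  (2.5, 5.5, 105°): beam 1 = 0.5774 ≠ 3.0000 ✗
  …
  (1.5, 2.5, 15°): r_1=3.0000, r_2=6.7293, r_3=1.7321 — all match ✓
Unique over the lattice → pose = (1.5, 2.5, 15°).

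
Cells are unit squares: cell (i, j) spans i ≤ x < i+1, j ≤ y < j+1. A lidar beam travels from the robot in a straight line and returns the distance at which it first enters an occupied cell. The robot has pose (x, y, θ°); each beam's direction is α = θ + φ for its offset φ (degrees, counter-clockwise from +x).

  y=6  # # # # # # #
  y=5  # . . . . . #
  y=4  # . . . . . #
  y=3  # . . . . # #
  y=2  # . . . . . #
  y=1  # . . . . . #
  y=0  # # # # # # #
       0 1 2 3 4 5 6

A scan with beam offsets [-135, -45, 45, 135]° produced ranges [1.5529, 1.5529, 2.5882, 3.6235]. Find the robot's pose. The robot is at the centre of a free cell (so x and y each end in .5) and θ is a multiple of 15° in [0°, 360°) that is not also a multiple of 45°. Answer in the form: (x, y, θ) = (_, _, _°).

(x, y, θ) = (2.5, 2.5, 330°)

Candidates: 24 free-cell centres × 16 headings = 384 poses. Raycast each; keep the one whose scan matches to 4 dp.
  (4.5, 2.5, 210°): beam 1 = 3.6235 ≠ 1.5529 ✗
  (3.5, 1.5, 15°): beam 1 = 0.5774 ≠ 1.5529 ✗
  (1.5, 2.5, 75°): beam 1 = 1.7321 ≠ 1.5529 ✗
  …
  (2.5, 2.5, 330°): r_1=1.5529, r_2=1.5529, r_3=2.5882, r_4=3.6235 — all match ✓
Only this pose fits every beam.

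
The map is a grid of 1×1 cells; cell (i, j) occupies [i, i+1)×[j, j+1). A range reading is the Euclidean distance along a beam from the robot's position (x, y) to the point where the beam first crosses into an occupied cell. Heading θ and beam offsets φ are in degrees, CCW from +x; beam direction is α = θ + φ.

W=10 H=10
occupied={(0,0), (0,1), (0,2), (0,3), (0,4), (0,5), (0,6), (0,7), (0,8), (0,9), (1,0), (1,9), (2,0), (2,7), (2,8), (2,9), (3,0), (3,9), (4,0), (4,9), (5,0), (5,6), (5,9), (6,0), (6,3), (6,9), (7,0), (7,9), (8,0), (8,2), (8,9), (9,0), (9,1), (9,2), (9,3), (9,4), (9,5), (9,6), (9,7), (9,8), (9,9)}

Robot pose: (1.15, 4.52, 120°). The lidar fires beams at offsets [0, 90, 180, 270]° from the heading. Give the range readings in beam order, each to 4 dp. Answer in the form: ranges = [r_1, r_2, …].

beam 1: φ=0°, α=120°
  cosα=-0.5000 sinα=0.8660 | (1,4) | tMaxX 0.3000 tMaxY 0.5543 | tΔX 2.0000 tΔY 1.1547
    t=0.3000 [x] (0,4) — stop
  → r_1 = 0.3000
beam 2: φ=90°, α=210°
  cosα=-0.8660 sinα=-0.5000 | (1,4) | tMaxX 0.1732 tMaxY 1.0400 | tΔX 1.1547 tΔY 2.0000
    t=0.1732 [x] (0,4) — stop
  → r_2 = 0.1732
beam 3: φ=180°, α=300°
  cosα=0.5000 sinα=-0.8660 | (1,4) | tMaxX 1.7000 tMaxY 0.6004 | tΔX 2.0000 tΔY 1.1547
    t=0.6004 [y] (1,3)
    t=1.7000 [x] (2,3)
    t=1.7551 [y] (2,2)
    t=2.9098 [y] (2,1)
    t=3.7000 [x] (3,1)
    t=4.0645 [y] (3,0) — stop
  → r_3 = 4.0645
beam 4: φ=270°, α=30°
  cosα=0.8660 sinα=0.5000 | (1,4) | tMaxX 0.9815 tMaxY 0.9600 | tΔX 1.1547 tΔY 2.0000
    t=0.9600 [y] (1,5)
    t=0.9815 [x] (2,5)
    t=2.1362 [x] (3,5)
    t=2.9600 [y] (3,6)
    t=3.2909 [x] (4,6)
    t=4.4456 [x] (5,6) — stop
  → r_4 = 4.4456

ranges = [0.3000, 0.1732, 4.0645, 4.4456]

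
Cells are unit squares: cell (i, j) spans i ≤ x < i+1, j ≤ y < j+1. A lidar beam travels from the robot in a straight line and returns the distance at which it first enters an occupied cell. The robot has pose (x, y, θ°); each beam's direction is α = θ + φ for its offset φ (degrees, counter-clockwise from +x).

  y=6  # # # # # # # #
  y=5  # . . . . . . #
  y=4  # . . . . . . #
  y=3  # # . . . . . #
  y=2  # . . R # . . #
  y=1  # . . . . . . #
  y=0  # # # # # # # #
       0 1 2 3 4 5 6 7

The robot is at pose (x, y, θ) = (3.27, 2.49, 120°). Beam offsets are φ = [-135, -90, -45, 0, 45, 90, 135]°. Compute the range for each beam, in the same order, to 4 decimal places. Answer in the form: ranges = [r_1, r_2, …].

ranges = [0.7558, 0.8429, 3.6338, 4.0530, 1.9705, 2.6212, 1.5426]

beam 1: φ=-135°, α=345°
  cosα=0.9659 sinα=-0.2588 | (3,2) | tMaxX 0.7558 tMaxY 1.8932 | tΔX 1.0353 tΔY 3.8637
    t=0.7558 [x] (4,2) — stop
  → r_1 = 0.7558
beam 2: φ=-90°, α=30°
  cosα=0.8660 sinα=0.5000 | (3,2) | tMaxX 0.8429 tMaxY 1.0200 | tΔX 1.1547 tΔY 2.0000
    t=0.8429 [x] (4,2) — stop
  → r_2 = 0.8429
beam 3: φ=-45°, α=75°
  cosα=0.2588 sinα=0.9659 | (3,2) | tMaxX 2.8205 tMaxY 0.5280 | tΔX 3.8637 tΔY 1.0353
    t=0.5280 [y] (3,3)
    t=1.5633 [y] (3,4)
    t=2.5985 [y] (3,5)
    t=2.8205 [x] (4,5)
    t=3.6338 [y] (4,6) — stop
  → r_3 = 3.6338
beam 4: φ=0°, α=120°
  cosα=-0.5000 sinα=0.8660 | (3,2) | tMaxX 0.5400 tMaxY 0.5889 | tΔX 2.0000 tΔY 1.1547
    t=0.5400 [x] (2,2)
    t=0.5889 [y] (2,3)
    t=1.7436 [y] (2,4)
    t=2.5400 [x] (1,4)
    t=2.8983 [y] (1,5)
    t=4.0530 [y] (1,6) — stop
  → r_4 = 4.0530
beam 5: φ=45°, α=165°
  cosα=-0.9659 sinα=0.2588 | (3,2) | tMaxX 0.2795 tMaxY 1.9705 | tΔX 1.0353 tΔY 3.8637
    t=0.2795 [x] (2,2)
    t=1.3148 [x] (1,2)
    t=1.9705 [y] (1,3) — stop
  → r_5 = 1.9705
beam 6: φ=90°, α=210°
  cosα=-0.8660 sinα=-0.5000 | (3,2) | tMaxX 0.3118 tMaxY 0.9800 | tΔX 1.1547 tΔY 2.0000
    t=0.3118 [x] (2,2)
    t=0.9800 [y] (2,1)
    t=1.4665 [x] (1,1)
    t=2.6212 [x] (0,1) — stop
  → r_6 = 2.6212
beam 7: φ=135°, α=255°
  cosα=-0.2588 sinα=-0.9659 | (3,2) | tMaxX 1.0432 tMaxY 0.5073 | tΔX 3.8637 tΔY 1.0353
    t=0.5073 [y] (3,1)
    t=1.0432 [x] (2,1)
    t=1.5426 [y] (2,0) — stop
  → r_7 = 1.5426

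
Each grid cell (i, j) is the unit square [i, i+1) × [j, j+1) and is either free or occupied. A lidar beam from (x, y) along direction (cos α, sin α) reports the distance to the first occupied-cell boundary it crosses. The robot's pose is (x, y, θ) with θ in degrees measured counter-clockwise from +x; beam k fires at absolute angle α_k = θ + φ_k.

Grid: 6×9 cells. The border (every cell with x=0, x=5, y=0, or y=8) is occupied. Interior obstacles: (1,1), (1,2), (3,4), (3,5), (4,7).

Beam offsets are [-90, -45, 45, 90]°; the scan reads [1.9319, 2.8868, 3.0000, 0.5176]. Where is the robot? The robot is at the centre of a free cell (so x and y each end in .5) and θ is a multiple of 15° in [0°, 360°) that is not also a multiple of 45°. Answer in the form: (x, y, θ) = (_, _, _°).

(x, y, θ) = (3.5, 7.5, 255°)

Candidates: 23 free-cell centres × 16 headings = 368 poses. Raycast each; keep the one whose scan matches to 4 dp.
  (2.5, 2.5, 60°): beam 1 = 2.8868 ≠ 1.9319 ✗
  (3.5, 6.5, 30°): beam 1 = 0.5774 ≠ 1.9319 ✗
  (1.5, 3.5, 210°): beam 1 = 1.0000 ≠ 1.9319 ✗
  …
  (3.5, 7.5, 255°): r_1=1.9319, r_2=2.8868, r_3=3.0000, r_4=0.5176 — all match ✓
Only this pose fits every beam.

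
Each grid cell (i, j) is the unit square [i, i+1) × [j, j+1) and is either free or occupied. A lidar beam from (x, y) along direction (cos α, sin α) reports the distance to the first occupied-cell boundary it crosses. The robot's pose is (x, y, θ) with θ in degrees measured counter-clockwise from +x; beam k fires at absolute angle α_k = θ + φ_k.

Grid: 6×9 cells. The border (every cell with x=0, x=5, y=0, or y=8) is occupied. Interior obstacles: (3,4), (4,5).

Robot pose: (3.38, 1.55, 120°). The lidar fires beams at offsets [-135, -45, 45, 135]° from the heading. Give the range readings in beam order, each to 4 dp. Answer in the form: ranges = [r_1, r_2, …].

beam 1: φ=-135°, α=345°
  d=(0.9659,-0.2588)  start (3,1)  tX=0.6419 tY=2.1250  stride 1/|dx|=1.0353 1/|dy|=3.8637
    cross x-line → (4,1), t=0.6419
    cross x-line → (5,1), t=1.6771 (wall)
  → r_1 = 1.6771
beam 2: φ=-45°, α=75°
  d=(0.2588,0.9659)  start (3,1)  tX=2.3955 tY=0.4659  stride 1/|dx|=3.8637 1/|dy|=1.0353
    cross y-line → (3,2), t=0.4659
    cross y-line → (3,3), t=1.5012
    cross x-line → (4,3), t=2.3955
    cross y-line → (4,4), t=2.5364
    cross y-line → (4,5), t=3.5717 (wall)
  → r_2 = 3.5717
beam 3: φ=45°, α=165°
  d=(-0.9659,0.2588)  start (3,1)  tX=0.3934 tY=1.7387  stride 1/|dx|=1.0353 1/|dy|=3.8637
    cross x-line → (2,1), t=0.3934
    cross x-line → (1,1), t=1.4287
    cross y-line → (1,2), t=1.7387
    cross x-line → (0,2), t=2.4640 (wall)
  → r_3 = 2.4640
beam 4: φ=135°, α=255°
  d=(-0.2588,-0.9659)  start (3,1)  tX=1.4682 tY=0.5694  stride 1/|dx|=3.8637 1/|dy|=1.0353
    cross y-line → (3,0), t=0.5694 (wall)
  → r_4 = 0.5694

ranges = [1.6771, 3.5717, 2.4640, 0.5694]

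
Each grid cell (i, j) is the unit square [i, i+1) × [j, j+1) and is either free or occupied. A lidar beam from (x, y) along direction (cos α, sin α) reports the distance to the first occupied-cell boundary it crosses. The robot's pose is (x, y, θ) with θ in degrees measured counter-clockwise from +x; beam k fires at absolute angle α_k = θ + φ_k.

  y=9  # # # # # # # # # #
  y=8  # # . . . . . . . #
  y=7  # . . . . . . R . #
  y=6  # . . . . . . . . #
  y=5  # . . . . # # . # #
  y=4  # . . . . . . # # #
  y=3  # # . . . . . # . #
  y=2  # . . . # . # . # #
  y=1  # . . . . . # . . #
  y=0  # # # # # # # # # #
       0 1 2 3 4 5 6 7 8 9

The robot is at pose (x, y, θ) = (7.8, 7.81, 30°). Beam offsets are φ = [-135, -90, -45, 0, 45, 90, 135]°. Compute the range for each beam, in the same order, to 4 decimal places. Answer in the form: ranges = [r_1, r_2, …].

ranges = [2.9091, 2.0900, 1.2423, 1.3856, 1.2320, 1.3741, 4.5978]

beam 1: φ=-135°, α=255°
  dir = (cos 255°, sin 255°) = (-0.2588, -0.9659); from cell (7,7)
  next x-line at t=3.0910, next y-line at t=0.8386; Δt_x=3.8637, Δt_y=1.0353
    y: enter (7,6) at t=0.8386
    y: enter (7,5) at t=1.8738
    y: enter (7,4) at t=2.9091 ← occupied
  → r_1 = 2.9091
beam 2: φ=-90°, α=300°
  dir = (cos 300°, sin 300°) = (0.5000, -0.8660); from cell (7,7)
  next x-line at t=0.4000, next y-line at t=0.9353; Δt_x=2.0000, Δt_y=1.1547
    x: enter (8,7) at t=0.4000
    y: enter (8,6) at t=0.9353
    y: enter (8,5) at t=2.0900 ← occupied
  → r_2 = 2.0900
beam 3: φ=-45°, α=345°
  dir = (cos 345°, sin 345°) = (0.9659, -0.2588); from cell (7,7)
  next x-line at t=0.2071, next y-line at t=3.1296; Δt_x=1.0353, Δt_y=3.8637
    x: enter (8,7) at t=0.2071
    x: enter (9,7) at t=1.2423 ← occupied
  → r_3 = 1.2423
beam 4: φ=0°, α=30°
  dir = (cos 30°, sin 30°) = (0.8660, 0.5000); from cell (7,7)
  next x-line at t=0.2309, next y-line at t=0.3800; Δt_x=1.1547, Δt_y=2.0000
    x: enter (8,7) at t=0.2309
    y: enter (8,8) at t=0.3800
    x: enter (9,8) at t=1.3856 ← occupied
  → r_4 = 1.3856
beam 5: φ=45°, α=75°
  dir = (cos 75°, sin 75°) = (0.2588, 0.9659); from cell (7,7)
  next x-line at t=0.7727, next y-line at t=0.1967; Δt_x=3.8637, Δt_y=1.0353
    y: enter (7,8) at t=0.1967
    x: enter (8,8) at t=0.7727
    y: enter (8,9) at t=1.2320 ← occupied
  → r_5 = 1.2320
beam 6: φ=90°, α=120°
  dir = (cos 120°, sin 120°) = (-0.5000, 0.8660); from cell (7,7)
  next x-line at t=1.6000, next y-line at t=0.2194; Δt_x=2.0000, Δt_y=1.1547
    y: enter (7,8) at t=0.2194
    y: enter (7,9) at t=1.3741 ← occupied
  → r_6 = 1.3741
beam 7: φ=135°, α=165°
  dir = (cos 165°, sin 165°) = (-0.9659, 0.2588); from cell (7,7)
  next x-line at t=0.8282, next y-line at t=0.7341; Δt_x=1.0353, Δt_y=3.8637
    y: enter (7,8) at t=0.7341
    x: enter (6,8) at t=0.8282
    x: enter (5,8) at t=1.8635
    x: enter (4,8) at t=2.8988
    x: enter (3,8) at t=3.9340
    y: enter (3,9) at t=4.5978 ← occupied
  → r_7 = 4.5978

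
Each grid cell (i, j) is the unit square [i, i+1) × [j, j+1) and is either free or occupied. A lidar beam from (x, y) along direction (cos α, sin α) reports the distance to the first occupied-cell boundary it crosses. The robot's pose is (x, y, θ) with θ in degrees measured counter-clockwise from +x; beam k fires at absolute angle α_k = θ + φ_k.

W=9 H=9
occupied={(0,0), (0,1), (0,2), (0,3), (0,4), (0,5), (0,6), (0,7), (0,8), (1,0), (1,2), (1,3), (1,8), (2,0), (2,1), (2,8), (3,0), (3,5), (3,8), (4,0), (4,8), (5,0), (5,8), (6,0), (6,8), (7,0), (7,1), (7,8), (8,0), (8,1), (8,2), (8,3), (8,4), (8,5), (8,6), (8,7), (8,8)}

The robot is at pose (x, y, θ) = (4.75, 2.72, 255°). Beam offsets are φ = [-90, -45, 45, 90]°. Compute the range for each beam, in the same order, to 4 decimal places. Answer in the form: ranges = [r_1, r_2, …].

ranges = [2.8470, 2.0207, 1.9861, 2.7819]

beam 1: φ=-90°, α=165°
  cosα=-0.9659 sinα=0.2588 | (4,2) | tMaxX 0.7765 tMaxY 1.0818 | tΔX 1.0353 tΔY 3.8637
    t=0.7765 [x] (3,2)
    t=1.0818 [y] (3,3)
    t=1.8117 [x] (2,3)
    t=2.8470 [x] (1,3) — stop
  → r_1 = 2.8470
beam 2: φ=-45°, α=210°
  cosα=-0.8660 sinα=-0.5000 | (4,2) | tMaxX 0.8660 tMaxY 1.4400 | tΔX 1.1547 tΔY 2.0000
    t=0.8660 [x] (3,2)
    t=1.4400 [y] (3,1)
    t=2.0207 [x] (2,1) — stop
  → r_2 = 2.0207
beam 3: φ=45°, α=300°
  cosα=0.5000 sinα=-0.8660 | (4,2) | tMaxX 0.5000 tMaxY 0.8314 | tΔX 2.0000 tΔY 1.1547
    t=0.5000 [x] (5,2)
    t=0.8314 [y] (5,1)
    t=1.9861 [y] (5,0) — stop
  → r_3 = 1.9861
beam 4: φ=90°, α=345°
  cosα=0.9659 sinα=-0.2588 | (4,2) | tMaxX 0.2588 tMaxY 2.7819 | tΔX 1.0353 tΔY 3.8637
    t=0.2588 [x] (5,2)
    t=1.2941 [x] (6,2)
    t=2.3294 [x] (7,2)
    t=2.7819 [y] (7,1) — stop
  → r_4 = 2.7819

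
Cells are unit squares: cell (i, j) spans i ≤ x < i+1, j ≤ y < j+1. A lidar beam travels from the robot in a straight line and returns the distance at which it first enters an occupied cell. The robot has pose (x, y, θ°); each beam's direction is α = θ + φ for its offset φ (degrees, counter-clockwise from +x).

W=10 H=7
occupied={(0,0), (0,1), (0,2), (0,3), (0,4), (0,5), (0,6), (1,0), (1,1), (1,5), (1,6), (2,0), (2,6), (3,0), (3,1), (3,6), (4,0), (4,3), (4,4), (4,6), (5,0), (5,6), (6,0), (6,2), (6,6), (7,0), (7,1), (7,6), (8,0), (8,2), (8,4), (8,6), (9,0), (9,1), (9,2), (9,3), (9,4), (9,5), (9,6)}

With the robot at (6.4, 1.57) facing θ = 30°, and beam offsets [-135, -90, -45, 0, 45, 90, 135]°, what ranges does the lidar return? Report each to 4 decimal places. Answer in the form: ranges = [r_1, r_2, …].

ranges = [0.5901, 0.6582, 0.6212, 0.6928, 0.4452, 0.4965, 5.5905]

beam 1: φ=-135°, α=255°
  d=(-0.2588,-0.9659)  start (6,1)  tX=1.5455 tY=0.5901  stride 1/|dx|=3.8637 1/|dy|=1.0353
    cross y-line → (6,0), t=0.5901 (wall)
  → r_1 = 0.5901
beam 2: φ=-90°, α=300°
  d=(0.5000,-0.8660)  start (6,1)  tX=1.2000 tY=0.6582  stride 1/|dx|=2.0000 1/|dy|=1.1547
    cross y-line → (6,0), t=0.6582 (wall)
  → r_2 = 0.6582
beam 3: φ=-45°, α=345°
  d=(0.9659,-0.2588)  start (6,1)  tX=0.6212 tY=2.2023  stride 1/|dx|=1.0353 1/|dy|=3.8637
    cross x-line → (7,1), t=0.6212 (wall)
  → r_3 = 0.6212
beam 4: φ=0°, α=30°
  d=(0.8660,0.5000)  start (6,1)  tX=0.6928 tY=0.8600  stride 1/|dx|=1.1547 1/|dy|=2.0000
    cross x-line → (7,1), t=0.6928 (wall)
  → r_4 = 0.6928
beam 5: φ=45°, α=75°
  d=(0.2588,0.9659)  start (6,1)  tX=2.3182 tY=0.4452  stride 1/|dx|=3.8637 1/|dy|=1.0353
    cross y-line → (6,2), t=0.4452 (wall)
  → r_5 = 0.4452
beam 6: φ=90°, α=120°
  d=(-0.5000,0.8660)  start (6,1)  tX=0.8000 tY=0.4965  stride 1/|dx|=2.0000 1/|dy|=1.1547
    cross y-line → (6,2), t=0.4965 (wall)
  → r_6 = 0.4965
beam 7: φ=135°, α=165°
  d=(-0.9659,0.2588)  start (6,1)  tX=0.4141 tY=1.6614  stride 1/|dx|=1.0353 1/|dy|=3.8637
    cross x-line → (5,1), t=0.4141
    cross x-line → (4,1), t=1.4494
    cross y-line → (4,2), t=1.6614
    cross x-line → (3,2), t=2.4847
    cross x-line → (2,2), t=3.5199
    cross x-line → (1,2), t=4.5552
    cross y-line → (1,3), t=5.5251
    cross x-line → (0,3), t=5.5905 (wall)
  → r_7 = 5.5905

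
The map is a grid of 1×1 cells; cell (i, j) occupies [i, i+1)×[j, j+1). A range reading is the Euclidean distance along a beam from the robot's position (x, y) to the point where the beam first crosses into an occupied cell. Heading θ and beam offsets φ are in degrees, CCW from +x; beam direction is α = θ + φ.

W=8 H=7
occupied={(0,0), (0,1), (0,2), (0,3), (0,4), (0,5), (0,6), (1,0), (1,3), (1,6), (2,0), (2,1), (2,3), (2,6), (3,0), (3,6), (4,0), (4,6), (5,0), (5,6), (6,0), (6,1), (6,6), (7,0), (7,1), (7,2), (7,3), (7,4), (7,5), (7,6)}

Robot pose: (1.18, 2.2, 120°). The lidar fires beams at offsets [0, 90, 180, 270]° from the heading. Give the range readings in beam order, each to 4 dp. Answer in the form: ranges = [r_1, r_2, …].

ranges = [0.3600, 0.2078, 1.3856, 1.6000]

beam 1: φ=0°, α=120°
  d=(-0.5000,0.8660)  start (1,2)  tX=0.3600 tY=0.9238  stride 1/|dx|=2.0000 1/|dy|=1.1547
    cross x-line → (0,2), t=0.3600 (wall)
  → r_1 = 0.3600
beam 2: φ=90°, α=210°
  d=(-0.8660,-0.5000)  start (1,2)  tX=0.2078 tY=0.4000  stride 1/|dx|=1.1547 1/|dy|=2.0000
    cross x-line → (0,2), t=0.2078 (wall)
  → r_2 = 0.2078
beam 3: φ=180°, α=300°
  d=(0.5000,-0.8660)  start (1,2)  tX=1.6400 tY=0.2309  stride 1/|dx|=2.0000 1/|dy|=1.1547
    cross y-line → (1,1), t=0.2309
    cross y-line → (1,0), t=1.3856 (wall)
  → r_3 = 1.3856
beam 4: φ=270°, α=30°
  d=(0.8660,0.5000)  start (1,2)  tX=0.9469 tY=1.6000  stride 1/|dx|=1.1547 1/|dy|=2.0000
    cross x-line → (2,2), t=0.9469
    cross y-line → (2,3), t=1.6000 (wall)
  → r_4 = 1.6000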